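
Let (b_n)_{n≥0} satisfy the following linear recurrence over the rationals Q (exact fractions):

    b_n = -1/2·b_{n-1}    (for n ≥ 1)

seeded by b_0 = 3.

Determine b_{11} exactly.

b_1 = -1/2·3 = -3/2
b_2 = -1/2·-3/2 = 3/4
b_3 = -1/2·3/4 = -3/8
b_4 = -1/2·-3/8 = 3/16
b_5 = -1/2·3/16 = -3/32
b_6 = -1/2·-3/32 = 3/64
b_7 = -1/2·3/64 = -3/128
b_8 = -1/2·-3/128 = 3/256
b_9 = -1/2·3/256 = -3/512
b_10 = -1/2·-3/512 = 3/1024
b_11 = -1/2·3/1024 = -3/2048

-3/2048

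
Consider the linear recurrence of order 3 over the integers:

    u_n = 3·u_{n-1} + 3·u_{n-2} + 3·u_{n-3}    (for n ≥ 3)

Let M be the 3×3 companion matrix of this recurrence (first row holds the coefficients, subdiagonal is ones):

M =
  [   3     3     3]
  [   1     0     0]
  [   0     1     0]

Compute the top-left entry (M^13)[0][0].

44395371

(M^13)[0][0] is the top entry after applying M 13 times to the unit state (1, 0, 0). Equivalently it is h_{15} for the auxiliary sequence (h_n) obeying the same recurrence with h_2 = 1 and h_i = 0 for 0 ≤ i < 2:
h_3 = 3·1 + 3·0 + 3·0 = 3
h_4 = 3·3 + 3·1 + 3·0 = 12
h_5 = 3·12 + 3·3 + 3·1 = 48
h_6 = 3·48 + 3·12 + 3·3 = 189
h_7 = 3·189 + 3·48 + 3·12 = 747
h_8 = 3·747 + 3·189 + 3·48 = 2952
h_9 = 3·2952 + 3·747 + 3·189 = 11664
h_10 = 3·11664 + 3·2952 + 3·747 = 46089
h_11 = 3·46089 + 3·11664 + 3·2952 = 182115
h_12 = 3·182115 + 3·46089 + 3·11664 = 719604
h_13 = 3·719604 + 3·182115 + 3·46089 = 2843424
h_14 = 3·2843424 + 3·719604 + 3·182115 = 11235429
h_15 = 3·11235429 + 3·2843424 + 3·719604 = 44395371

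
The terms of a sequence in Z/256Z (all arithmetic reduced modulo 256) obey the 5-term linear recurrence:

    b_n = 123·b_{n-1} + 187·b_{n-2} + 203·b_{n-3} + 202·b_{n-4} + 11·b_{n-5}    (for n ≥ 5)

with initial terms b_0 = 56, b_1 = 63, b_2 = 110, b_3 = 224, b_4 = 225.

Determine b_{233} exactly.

b_5 = 123·225 + 187·224 + 203·110 + 202·63 + 11·56 = 19
b_6 = 123·19 + 187·225 + 203·224 + 202·110 + 11·63 = 157
b_7 = 123·157 + 187·19 + 203·225 + 202·224 + 11·110 = 53
b_8 = 123·53 + 187·157 + 203·19 + 202·225 + 11·224 = 97
b_9 = 123·97 + 187·53 + 203·157 + 202·19 + 11·225 = 122
b_10 = 123·122 + 187·97 + 203·53 + 202·157 + 11·19 = 51
Continuing the recurrence:
  b_11 = 27;  b_12 = 201;  b_13 = 44;  b_14 = 220;  b_15 = 186;  b_16 = 185
  b_17 = 144;  b_18 = 77;  b_19 = 26;  b_20 = 229;  b_21 = 167;  b_22 = 20
  b_23 = 3;  b_24 = 74;  b_25 = 56;  b_26 = 76;  b_27 = 84;  b_28 = 205
  b_29 = 125;  b_30 = 202;  b_31 = 120;  b_32 = 179;  b_33 = 72;  b_34 = 68
  b_35 = 147;  b_36 = 203;  b_37 = 87;  b_38 = 103;  b_39 = 237;  b_40 = 152
  b_41 = 51;  b_42 = 123;  b_43 = 81;  b_44 = 84;  b_45 = 214;  b_46 = 168
  b_47 = 217;  b_48 = 112;  b_49 = 3;  b_50 = 22;  b_51 = 5;  b_52 = 141
  b_53 = 6;  b_54 = 85;  b_55 = 236;  b_56 = 182;  b_57 = 8;  b_58 = 66
  b_59 = 191;  b_60 = 19;  b_61 = 30;  b_62 = 44;  b_63 = 171;  b_64 = 74
  b_65 = 216;  b_66 = 113;  b_67 = 147;  b_68 = 49;  b_69 = 37;  b_70 = 149
  b_71 = 82;  b_72 = 143;  b_73 = 15;  b_74 = 217;  b_75 = 184;  b_76 = 44
  b_77 = 154;  b_78 = 233;  b_79 = 216;  b_80 = 185;  b_81 = 214;  b_82 = 181
  b_83 = 111;  b_84 = 128;  b_85 = 235;  b_86 = 114;  b_87 = 76;  b_88 = 232
  b_89 = 80;  b_90 = 57;  b_91 = 169;  b_92 = 154;  b_93 = 188;  b_94 = 63
  b_95 = 132;  b_96 = 76;  b_97 = 219;  b_98 = 51;  b_99 = 155;  b_100 = 7
  b_101 = 25;  b_102 = 176;  b_103 = 223;  b_104 = 183;  b_105 = 105;  b_106 = 232
  b_107 = 206;  b_108 = 176;  b_109 = 185;  b_110 = 96;  b_111 = 87;  b_112 = 90
  b_113 = 117;  b_114 = 165;  b_115 = 226;  b_116 = 165;  b_117 = 100;  b_118 = 2
  b_119 = 68;  b_120 = 86;  b_121 = 147;  b_122 = 63;  b_123 = 150;  b_124 = 112
  b_125 = 7;  b_126 = 38;  b_127 = 64;  b_128 = 225;  b_129 = 83;  b_130 = 69
  b_131 = 85;  b_132 = 89;  b_133 = 186;  b_134 = 203;  b_135 = 3;  b_136 = 25
  b_137 = 196;  b_138 = 252;  b_139 = 42;  b_140 = 137;  b_141 = 16;  b_142 = 85
  b_143 = 34;  b_144 = 5;  b_145 = 39;  b_146 = 28;  b_147 = 99;  b_148 = 90
  b_149 = 192;  b_150 = 68;  b_151 = 156;  b_152 = 37;  b_153 = 5;  b_154 = 10
  b_155 = 208;  b_156 = 27;  b_157 = 96;  b_158 = 228;  b_159 = 163;  b_160 = 59
  b_161 = 31;  b_162 = 71;  b_163 = 245;  b_164 = 184;  b_165 = 171;  b_166 = 51
  b_167 = 177;  b_168 = 156;  b_169 = 134;  b_170 = 72;  b_171 = 9;  b_172 = 224
  b_173 = 187;  b_174 = 46;  b_175 = 133;  b_176 = 237;  b_177 = 174;  b_178 = 133
  b_179 = 220;  b_180 = 142;  b_181 = 224;  b_182 = 58;  b_183 = 103;  b_184 = 251
  b_185 = 174;  b_186 = 4;  b_187 = 211;  b_188 = 194;  b_189 = 152;  b_190 = 177
  b_191 = 147;  b_192 = 153;  b_193 = 133;  b_194 = 109;  b_195 = 114;  b_196 = 231
  b_197 = 55;  b_198 = 73;  b_199 = 16;  b_200 = 204;  b_201 = 234;  b_202 = 25
  b_203 = 120;  b_204 = 33;  b_205 = 190;  b_206 = 85;  b_207 = 143;  b_208 = 168
  b_209 = 235;  b_210 = 66;  b_211 = 20;  b_212 = 224;  b_213 = 56;  b_214 = 145
  b_215 = 209;  b_216 = 90;  b_217 = 180;  b_218 = 199;  b_219 = 156;  b_220 = 12
  b_221 = 107;  b_222 = 163;  b_223 = 163;  b_224 = 103;  b_225 = 193;  b_226 = 112
  b_227 = 23;  b_228 = 47;  b_229 = 233;  b_230 = 48;  b_231 = 126
b_232 = 123·126 + 187·48 + 203·233 + 202·47 + 11·23 = 112
b_233 = 123·112 + 187·126 + 203·48 + 202·233 + 11·47 = 201

201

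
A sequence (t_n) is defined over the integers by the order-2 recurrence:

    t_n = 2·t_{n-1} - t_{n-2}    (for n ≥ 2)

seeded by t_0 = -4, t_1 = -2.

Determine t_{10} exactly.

16

t_2 = 2·-2 + -1·-4 = 0
t_3 = 2·0 + -1·-2 = 2
t_4 = 2·2 + -1·0 = 4
t_5 = 2·4 + -1·2 = 6
t_6 = 2·6 + -1·4 = 8
t_7 = 2·8 + -1·6 = 10
t_8 = 2·10 + -1·8 = 12
t_9 = 2·12 + -1·10 = 14
t_10 = 2·14 + -1·12 = 16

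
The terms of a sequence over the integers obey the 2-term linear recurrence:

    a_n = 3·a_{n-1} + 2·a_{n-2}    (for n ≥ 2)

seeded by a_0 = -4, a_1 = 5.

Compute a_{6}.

1363

a_2 = 3·5 + 2·-4 = 7
a_3 = 3·7 + 2·5 = 31
a_4 = 3·31 + 2·7 = 107
a_5 = 3·107 + 2·31 = 383
a_6 = 3·383 + 2·107 = 1363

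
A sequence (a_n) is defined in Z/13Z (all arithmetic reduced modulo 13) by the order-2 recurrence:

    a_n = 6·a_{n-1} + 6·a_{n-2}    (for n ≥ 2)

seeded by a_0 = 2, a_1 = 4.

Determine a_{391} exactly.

a_2 = 6·4 + 6·2 = 10
a_3 = 6·10 + 6·4 = 6
a_4 = 6·6 + 6·10 = 5
a_5 = 6·5 + 6·6 = 1
a_6 = 6·1 + 6·5 = 10
a_7 = 6·10 + 6·1 = 1
a_8 = 6·1 + 6·10 = 1
a_9 = 6·1 + 6·1 = 12
a_10 = 6·12 + 6·1 = 0
a_11 = 6·0 + 6·12 = 7
a_12 = 6·7 + 6·0 = 3
a_13 = 6·3 + 6·7 = 8
a_14 = 6·8 + 6·3 = 1
a_15 = 6·1 + 6·8 = 2
a_16 = 6·2 + 6·1 = 5
a_17 = 6·5 + 6·2 = 3
a_18 = 6·3 + 6·5 = 9
a_19 = 6·9 + 6·3 = 7
a_20 = 6·7 + 6·9 = 5
a_21 = 6·5 + 6·7 = 7
a_22 = 6·7 + 6·5 = 7
a_23 = 6·7 + 6·7 = 6
a_24 = 6·6 + 6·7 = 0
a_25 = 6·0 + 6·6 = 10
a_26 = 6·10 + 6·0 = 8
a_27 = 6·8 + 6·10 = 4
a_28 = 6·4 + 6·8 = 7
a_29 = 6·7 + 6·4 = 1
a_30 = 6·1 + 6·7 = 9
a_31 = 6·9 + 6·1 = 8
a_32 = 6·8 + 6·9 = 11
a_33 = 6·11 + 6·8 = 10
a_34 = 6·10 + 6·11 = 9
a_35 = 6·9 + 6·10 = 10
a_36 = 6·10 + 6·9 = 10
a_37 = 6·10 + 6·10 = 3
a_38 = 6·3 + 6·10 = 0
a_39 = 6·0 + 6·3 = 5
a_40 = 6·5 + 6·0 = 4
a_41 = 6·4 + 6·5 = 2
a_42 = 6·2 + 6·4 = 10
a_43 = 6·10 + 6·2 = 7
a_44 = 6·7 + 6·10 = 11
a_45 = 6·11 + 6·7 = 4
a_46 = 6·4 + 6·11 = 12
a_47 = 6·12 + 6·4 = 5
a_48 = 6·5 + 6·12 = 11
a_49 = 6·11 + 6·5 = 5
a_50 = 6·5 + 6·11 = 5
a_51 = 6·5 + 6·5 = 8
a_52 = 6·8 + 6·5 = 0
a_53 = 6·0 + 6·8 = 9
a_54 = 6·9 + 6·0 = 2
a_55 = 6·2 + 6·9 = 1
a_56 = 6·1 + 6·2 = 5
a_57 = 6·5 + 6·1 = 10
a_58 = 6·10 + 6·5 = 12
a_59 = 6·12 + 6·10 = 2
a_60 = 6·2 + 6·12 = 6
a_61 = 6·6 + 6·2 = 9
a_62 = 6·9 + 6·6 = 12
a_63 = 6·12 + 6·9 = 9
a_64 = 6·9 + 6·12 = 9
a_65 = 6·9 + 6·9 = 4
a_66 = 6·4 + 6·9 = 0
a_67 = 6·0 + 6·4 = 11
a_68 = 6·11 + 6·0 = 1
a_69 = 6·1 + 6·11 = 7
a_70 = 6·7 + 6·1 = 9
a_71 = 6·9 + 6·7 = 5
a_72 = 6·5 + 6·9 = 6
a_73 = 6·6 + 6·5 = 1
a_74 = 6·1 + 6·6 = 3
a_75 = 6·3 + 6·1 = 11
a_76 = 6·11 + 6·3 = 6
a_77 = 6·6 + 6·11 = 11
a_78 = 6·11 + 6·6 = 11
a_79 = 6·11 + 6·11 = 2
a_80 = 6·2 + 6·11 = 0
a_81 = 6·0 + 6·2 = 12
a_82 = 6·12 + 6·0 = 7
a_83 = 6·7 + 6·12 = 10
a_84 = 6·10 + 6·7 = 11
a_85 = 6·11 + 6·10 = 9
a_86 = 6·9 + 6·11 = 3
a_87 = 6·3 + 6·9 = 7
a_88 = 6·7 + 6·3 = 8
a_89 = 6·8 + 6·7 = 12
a_90 = 6·12 + 6·8 = 3
a_91 = 6·3 + 6·12 = 12
a_92 = 6·12 + 6·3 = 12
a_93 = 6·12 + 6·12 = 1
a_94 = 6·1 + 6·12 = 0
a_95 = 6·0 + 6·1 = 6
a_96 = 6·6 + 6·0 = 10
a_97 = 6·10 + 6·6 = 5
a_98 = 6·5 + 6·10 = 12
a_99 = 6·12 + 6·5 = 11
a_100 = 6·11 + 6·12 = 8
a_101 = 6·8 + 6·11 = 10
a_102 = 6·10 + 6·8 = 4
a_103 = 6·4 + 6·10 = 6
a_104 = 6·6 + 6·4 = 8
a_105 = 6·8 + 6·6 = 6
a_106 = 6·6 + 6·8 = 6
a_107 = 6·6 + 6·6 = 7
a_108 = 6·7 + 6·6 = 0
a_109 = 6·0 + 6·7 = 3
a_110 = 6·3 + 6·0 = 5
a_111 = 6·5 + 6·3 = 9
a_112 = 6·9 + 6·5 = 6
a_113 = 6·6 + 6·9 = 12
a_114 = 6·12 + 6·6 = 4
a_115 = 6·4 + 6·12 = 5
a_116 = 6·5 + 6·4 = 2
a_117 = 6·2 + 6·5 = 3
a_118 = 6·3 + 6·2 = 4
a_119 = 6·4 + 6·3 = 3
a_120 = 6·3 + 6·4 = 3
a_121 = 6·3 + 6·3 = 10
a_122 = 6·10 + 6·3 = 0
a_123 = 6·0 + 6·10 = 8
a_124 = 6·8 + 6·0 = 9
a_125 = 6·9 + 6·8 = 11
a_126 = 6·11 + 6·9 = 3
a_127 = 6·3 + 6·11 = 6
a_128 = 6·6 + 6·3 = 2
a_129 = 6·2 + 6·6 = 9
a_130 = 6·9 + 6·2 = 1
a_131 = 6·1 + 6·9 = 8
a_132 = 6·8 + 6·1 = 2
a_133 = 6·2 + 6·8 = 8
a_134 = 6·8 + 6·2 = 8
a_135 = 6·8 + 6·8 = 5
a_136 = 6·5 + 6·8 = 0
a_137 = 6·0 + 6·5 = 4
a_138 = 6·4 + 6·0 = 11
a_139 = 6·11 + 6·4 = 12
a_140 = 6·12 + 6·11 = 8
a_141 = 6·8 + 6·12 = 3
a_142 = 6·3 + 6·8 = 1
a_143 = 6·1 + 6·3 = 11
a_144 = 6·11 + 6·1 = 7
a_145 = 6·7 + 6·11 = 4
a_146 = 6·4 + 6·7 = 1
a_147 = 6·1 + 6·4 = 4
a_148 = 6·4 + 6·1 = 4
a_149 = 6·4 + 6·4 = 9
a_150 = 6·9 + 6·4 = 0
a_151 = 6·0 + 6·9 = 2
a_152 = 6·2 + 6·0 = 12
a_153 = 6·12 + 6·2 = 6
a_154 = 6·6 + 6·12 = 4
a_155 = 6·4 + 6·6 = 8
a_156 = 6·8 + 6·4 = 7
a_157 = 6·7 + 6·8 = 12
a_158 = 6·12 + 6·7 = 10
a_159 = 6·10 + 6·12 = 2
a_160 = 6·2 + 6·10 = 7
a_161 = 6·7 + 6·2 = 2
a_162 = 6·2 + 6·7 = 2
a_163 = 6·2 + 6·2 = 11
a_164 = 6·11 + 6·2 = 0
a_165 = 6·0 + 6·11 = 1
a_166 = 6·1 + 6·0 = 6
a_167 = 6·6 + 6·1 = 3
a_168 = 6·3 + 6·6 = 2
a_169 = 6·2 + 6·3 = 4
(a_168, a_169) = (2, 4) = (a_0, a_1), so the sequence has period 168.
391 ≡ 55 (mod 168), hence a_391 = a_55 = 1.

1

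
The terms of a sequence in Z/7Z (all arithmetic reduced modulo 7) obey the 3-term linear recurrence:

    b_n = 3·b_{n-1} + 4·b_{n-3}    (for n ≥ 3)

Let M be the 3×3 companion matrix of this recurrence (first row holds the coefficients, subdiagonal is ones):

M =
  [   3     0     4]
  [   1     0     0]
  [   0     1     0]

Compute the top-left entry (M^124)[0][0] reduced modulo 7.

(M^124)[0][0] is the top entry after applying M 124 times to the unit state (1, 0, 0). Equivalently it is h_{126} for the auxiliary sequence (h_n) obeying the same recurrence with h_2 = 1 and h_i = 0 for 0 ≤ i < 2:
h_3 = 3·1 + 0·0 + 4·0 = 3
h_4 = 3·3 + 0·1 + 4·0 = 2
h_5 = 3·2 + 0·3 + 4·1 = 3
h_6 = 3·3 + 0·2 + 4·3 = 0
h_7 = 3·0 + 0·3 + 4·2 = 1
h_8 = 3·1 + 0·0 + 4·3 = 1
h_9 = 3·1 + 0·1 + 4·0 = 3
h_10 = 3·3 + 0·1 + 4·1 = 6
h_11 = 3·6 + 0·3 + 4·1 = 1
h_12 = 3·1 + 0·6 + 4·3 = 1
h_13 = 3·1 + 0·1 + 4·6 = 6
h_14 = 3·6 + 0·1 + 4·1 = 1
h_15 = 3·1 + 0·6 + 4·1 = 0
h_16 = 3·0 + 0·1 + 4·6 = 3
h_17 = 3·3 + 0·0 + 4·1 = 6
h_18 = 3·6 + 0·3 + 4·0 = 4
h_19 = 3·4 + 0·6 + 4·3 = 3
h_20 = 3·3 + 0·4 + 4·6 = 5
h_21 = 3·5 + 0·3 + 4·4 = 3
h_22 = 3·3 + 0·5 + 4·3 = 0
h_23 = 3·0 + 0·3 + 4·5 = 6
h_24 = 3·6 + 0·0 + 4·3 = 2
h_25 = 3·2 + 0·6 + 4·0 = 6
h_26 = 3·6 + 0·2 + 4·6 = 0
h_27 = 3·0 + 0·6 + 4·2 = 1
h_28 = 3·1 + 0·0 + 4·6 = 6
h_29 = 3·6 + 0·1 + 4·0 = 4
h_30 = 3·4 + 0·6 + 4·1 = 2
h_31 = 3·2 + 0·4 + 4·6 = 2
h_32 = 3·2 + 0·2 + 4·4 = 1
h_33 = 3·1 + 0·2 + 4·2 = 4
h_34 = 3·4 + 0·1 + 4·2 = 6
h_35 = 3·6 + 0·4 + 4·1 = 1
h_36 = 3·1 + 0·6 + 4·4 = 5
h_37 = 3·5 + 0·1 + 4·6 = 4
h_38 = 3·4 + 0·5 + 4·1 = 2
h_39 = 3·2 + 0·4 + 4·5 = 5
h_40 = 3·5 + 0·2 + 4·4 = 3
h_41 = 3·3 + 0·5 + 4·2 = 3
h_42 = 3·3 + 0·3 + 4·5 = 1
h_43 = 3·1 + 0·3 + 4·3 = 1
h_44 = 3·1 + 0·1 + 4·3 = 1
h_45 = 3·1 + 0·1 + 4·1 = 0
h_46 = 3·0 + 0·1 + 4·1 = 4
h_47 = 3·4 + 0·0 + 4·1 = 2
h_48 = 3·2 + 0·4 + 4·0 = 6
h_49 = 3·6 + 0·2 + 4·4 = 6
h_50 = 3·6 + 0·6 + 4·2 = 5
h_51 = 3·5 + 0·6 + 4·6 = 4
h_52 = 3·4 + 0·5 + 4·6 = 1
h_53 = 3·1 + 0·4 + 4·5 = 2
h_54 = 3·2 + 0·1 + 4·4 = 1
h_55 = 3·1 + 0·2 + 4·1 = 0
h_56 = 3·0 + 0·1 + 4·2 = 1
h_57 = 3·1 + 0·0 + 4·1 = 0
h_58 = 3·0 + 0·1 + 4·0 = 0
h_59 = 3·0 + 0·0 + 4·1 = 4
h_60 = 3·4 + 0·0 + 4·0 = 5
h_61 = 3·5 + 0·4 + 4·0 = 1
h_62 = 3·1 + 0·5 + 4·4 = 5
h_63 = 3·5 + 0·1 + 4·5 = 0
h_64 = 3·0 + 0·5 + 4·1 = 4
h_65 = 3·4 + 0·0 + 4·5 = 4
h_66 = 3·4 + 0·4 + 4·0 = 5
h_67 = 3·5 + 0·4 + 4·4 = 3
h_68 = 3·3 + 0·5 + 4·4 = 4
h_69 = 3·4 + 0·3 + 4·5 = 4
h_70 = 3·4 + 0·4 + 4·3 = 3
h_71 = 3·3 + 0·4 + 4·4 = 4
h_72 = 3·4 + 0·3 + 4·4 = 0
h_73 = 3·0 + 0·4 + 4·3 = 5
h_74 = 3·5 + 0·0 + 4·4 = 3
h_75 = 3·3 + 0·5 + 4·0 = 2
h_76 = 3·2 + 0·3 + 4·5 = 5
h_77 = 3·5 + 0·2 + 4·3 = 6
h_78 = 3·6 + 0·5 + 4·2 = 5
h_79 = 3·5 + 0·6 + 4·5 = 0
h_80 = 3·0 + 0·5 + 4·6 = 3
h_81 = 3·3 + 0·0 + 4·5 = 1
h_82 = 3·1 + 0·3 + 4·0 = 3
h_83 = 3·3 + 0·1 + 4·3 = 0
h_84 = 3·0 + 0·3 + 4·1 = 4
h_85 = 3·4 + 0·0 + 4·3 = 3
h_86 = 3·3 + 0·4 + 4·0 = 2
h_87 = 3·2 + 0·3 + 4·4 = 1
h_88 = 3·1 + 0·2 + 4·3 = 1
h_89 = 3·1 + 0·1 + 4·2 = 4
h_90 = 3·4 + 0·1 + 4·1 = 2
h_91 = 3·2 + 0·4 + 4·1 = 3
h_92 = 3·3 + 0·2 + 4·4 = 4
h_93 = 3·4 + 0·3 + 4·2 = 6
h_94 = 3·6 + 0·4 + 4·3 = 2
h_95 = 3·2 + 0·6 + 4·4 = 1
h_96 = 3·1 + 0·2 + 4·6 = 6
h_97 = 3·6 + 0·1 + 4·2 = 5
h_98 = 3·5 + 0·6 + 4·1 = 5
h_99 = 3·5 + 0·5 + 4·6 = 4
h_100 = 3·4 + 0·5 + 4·5 = 4
h_101 = 3·4 + 0·4 + 4·5 = 4
h_102 = 3·4 + 0·4 + 4·4 = 0
h_103 = 3·0 + 0·4 + 4·4 = 2
h_104 = 3·2 + 0·0 + 4·4 = 1
h_105 = 3·1 + 0·2 + 4·0 = 3
h_106 = 3·3 + 0·1 + 4·2 = 3
h_107 = 3·3 + 0·3 + 4·1 = 6
h_108 = 3·6 + 0·3 + 4·3 = 2
h_109 = 3·2 + 0·6 + 4·3 = 4
h_110 = 3·4 + 0·2 + 4·6 = 1
h_111 = 3·1 + 0·4 + 4·2 = 4
h_112 = 3·4 + 0·1 + 4·4 = 0
h_113 = 3·0 + 0·4 + 4·1 = 4
h_114 = 3·4 + 0·0 + 4·4 = 0
h_115 = 3·0 + 0·4 + 4·0 = 0
h_116 = 3·0 + 0·0 + 4·4 = 2
h_117 = 3·2 + 0·0 + 4·0 = 6
h_118 = 3·6 + 0·2 + 4·0 = 4
h_119 = 3·4 + 0·6 + 4·2 = 6
h_120 = 3·6 + 0·4 + 4·6 = 0
h_121 = 3·0 + 0·6 + 4·4 = 2
h_122 = 3·2 + 0·0 + 4·6 = 2
h_123 = 3·2 + 0·2 + 4·0 = 6
h_124 = 3·6 + 0·2 + 4·2 = 5
h_125 = 3·5 + 0·6 + 4·2 = 2
h_126 = 3·2 + 0·5 + 4·6 = 2

2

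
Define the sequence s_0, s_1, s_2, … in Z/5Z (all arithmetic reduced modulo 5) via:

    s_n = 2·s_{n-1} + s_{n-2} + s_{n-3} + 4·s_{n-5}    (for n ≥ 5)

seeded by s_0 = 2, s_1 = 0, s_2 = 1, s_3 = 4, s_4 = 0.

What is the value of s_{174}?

s_5 = 2·0 + 1·4 + 1·1 + 0·0 + 4·2 = 3
s_6 = 2·3 + 1·0 + 1·4 + 0·1 + 4·0 = 0
s_7 = 2·0 + 1·3 + 1·0 + 0·4 + 4·1 = 2
s_8 = 2·2 + 1·0 + 1·3 + 0·0 + 4·4 = 3
s_9 = 2·3 + 1·2 + 1·0 + 0·3 + 4·0 = 3
s_10 = 2·3 + 1·3 + 1·2 + 0·0 + 4·3 = 3
Continuing the recurrence:
  s_11 = 2;  s_12 = 3;  s_13 = 3;  s_14 = 3;  s_15 = 4;  s_16 = 2
  s_17 = 3;  s_18 = 4;  s_19 = 0;  s_20 = 3;  s_21 = 3;  s_22 = 1
  s_23 = 4;  s_24 = 2;  s_25 = 1;  s_26 = 0;  s_27 = 2;  s_28 = 1
  s_29 = 2;  s_30 = 1;  s_31 = 0;  s_32 = 1;  s_33 = 2;  s_34 = 3
  s_35 = 3;  s_36 = 1;  s_37 = 2;  s_38 = 1;  s_39 = 2;  s_40 = 4
  s_41 = 0;  s_42 = 4;  s_43 = 1;  s_44 = 4;  s_45 = 4;  s_46 = 3
  s_47 = 0;  s_48 = 1;  s_49 = 1;  s_50 = 4;  s_51 = 2;  s_52 = 4
  s_53 = 3;  s_54 = 1;  s_55 = 0;  s_56 = 2;  s_57 = 1;  s_58 = 1
  s_59 = 4;  s_60 = 0;  s_61 = 3;  s_62 = 4;  s_63 = 0;  s_64 = 3
  s_65 = 0;  s_66 = 0;  s_67 = 4;  s_68 = 3;  s_69 = 2;  s_70 = 1
  s_71 = 2;  s_72 = 3;  s_73 = 1;  s_74 = 0;  s_75 = 3;  s_76 = 0
  s_77 = 0;  s_78 = 2;  s_79 = 4;  s_80 = 2;  s_81 = 0;  s_82 = 1
  s_83 = 2;  s_84 = 1;  s_85 = 3;  s_86 = 4;  s_87 = 1;  s_88 = 2
  s_89 = 3;  s_90 = 1;  s_91 = 3;  s_92 = 4;  s_93 = 0;  s_94 = 4
  s_95 = 1;  s_96 = 3;  s_97 = 2;  s_98 = 3;  s_99 = 2;  s_100 = 3
  s_101 = 3;  s_102 = 4;  s_103 = 1;  s_104 = 2;  s_105 = 1;  s_106 = 2
  s_107 = 3;  s_108 = 3;  s_109 = 4;  s_110 = 3;  s_111 = 1;  s_112 = 1
  s_113 = 3;  s_114 = 4;  s_115 = 4;  s_116 = 4;  s_117 = 0;  s_118 = 0
  s_119 = 0;  s_120 = 1;  s_121 = 3;  s_122 = 2;  s_123 = 3;  s_124 = 1
  s_125 = 1;  s_126 = 3;  s_127 = 1;  s_128 = 3;  s_129 = 4;  s_130 = 1
  s_131 = 1;  s_132 = 1;  s_133 = 1;  s_134 = 0;  s_135 = 1;  s_136 = 2
  s_137 = 4;  s_138 = 0;  s_139 = 1;  s_140 = 0;  s_141 = 4;  s_142 = 0
  s_143 = 4;  s_144 = 1;  s_145 = 1;  s_146 = 3;  s_147 = 3;  s_148 = 1
  s_149 = 2;  s_150 = 2;  s_151 = 4;  s_152 = 4;  s_153 = 3;  s_154 = 2
  s_155 = 4;  s_156 = 4;  s_157 = 0;  s_158 = 0;  s_159 = 2;  s_160 = 0
  s_161 = 3;  s_162 = 3;  s_163 = 4;  s_164 = 2;  s_165 = 1;  s_166 = 0
  s_167 = 0;  s_168 = 2;  s_169 = 2;  s_170 = 0;  s_171 = 4;  s_172 = 0
s_173 = 2·0 + 1·4 + 1·0 + 0·2 + 4·2 = 2
s_174 = 2·2 + 1·0 + 1·4 + 0·0 + 4·2 = 1

1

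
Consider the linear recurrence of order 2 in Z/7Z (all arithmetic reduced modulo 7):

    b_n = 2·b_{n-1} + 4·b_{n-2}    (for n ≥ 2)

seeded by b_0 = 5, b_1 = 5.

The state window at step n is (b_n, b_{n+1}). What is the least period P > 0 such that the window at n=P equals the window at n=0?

48

n=0: window = (5, 5)
n=1: window = (5, 2)
n=2: window = (2, 3)
n=3: window = (3, 0)
n=4: window = (0, 5)
n=5: window = (5, 3)
n=6: window = (3, 5)
n=7: window = (5, 1)
n=8: window = (1, 1)
n=9: window = (1, 6)
n=10: window = (6, 2)
n=11: window = (2, 0)
n=12: window = (0, 1)
n=13: window = (1, 2)
n=14: window = (2, 1)
n=15: window = (1, 3)
n=16: window = (3, 3)
n=17: window = (3, 4)
n=18: window = (4, 6)
n=19: window = (6, 0)
n=20: window = (0, 3)
n=21: window = (3, 6)
n=22: window = (6, 3)
n=23: window = (3, 2)
n=24: window = (2, 2)
n=25: window = (2, 5)
n=26: window = (5, 4)
n=27: window = (4, 0)
n=28: window = (0, 2)
n=29: window = (2, 4)
n=30: window = (4, 2)
n=31: window = (2, 6)
n=32: window = (6, 6)
n=33: window = (6, 1)
n=34: window = (1, 5)
n=35: window = (5, 0)
n=36: window = (0, 6)
n=37: window = (6, 5)
n=38: window = (5, 6)
n=39: window = (6, 4)
n=40: window = (4, 4)
…
n=46: window = (1, 4)
n=47: window = (4, 5)
n=48: window = (5, 5)
window at n=48 equals window at n=0 → period = 48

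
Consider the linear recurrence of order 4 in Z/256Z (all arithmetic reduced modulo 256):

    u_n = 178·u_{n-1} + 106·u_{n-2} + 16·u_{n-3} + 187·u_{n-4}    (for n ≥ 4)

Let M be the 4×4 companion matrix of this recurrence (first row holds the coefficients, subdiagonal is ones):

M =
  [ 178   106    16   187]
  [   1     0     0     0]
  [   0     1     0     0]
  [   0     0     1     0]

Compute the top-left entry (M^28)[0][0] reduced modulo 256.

163

(M^28)[0][0] is the top entry after applying M 28 times to the unit state (1, 0, 0, 0). Equivalently it is h_{31} for the auxiliary sequence (h_n) obeying the same recurrence with h_3 = 1 and h_i = 0 for 0 ≤ i < 3:
h_4 = 178·1 + 106·0 + 16·0 + 187·0 = 178
h_5 = 178·178 + 106·1 + 16·0 + 187·0 = 46
h_6 = 178·46 + 106·178 + 16·1 + 187·0 = 192
h_7 = 178·192 + 106·46 + 16·178 + 187·1 = 103
h_8 = 178·103 + 106·192 + 16·46 + 187·178 = 4
h_9 = 178·4 + 106·103 + 16·192 + 187·46 = 8
h_10 = 178·8 + 106·4 + 16·103 + 187·192 = 232
h_11 = 178·232 + 106·8 + 16·4 + 187·103 = 29
h_12 = 178·29 + 106·232 + 16·8 + 187·4 = 166
h_13 = 178·166 + 106·29 + 16·232 + 187·8 = 198
h_14 = 178·198 + 106·166 + 16·29 + 187·232 = 176
h_15 = 178·176 + 106·198 + 16·166 + 187·29 = 235
h_16 = 178·235 + 106·176 + 16·198 + 187·166 = 232
h_17 = 178·232 + 106·235 + 16·176 + 187·198 = 64
h_18 = 178·64 + 106·232 + 16·235 + 187·176 = 208
h_19 = 178·208 + 106·64 + 16·232 + 187·235 = 73
h_20 = 178·73 + 106·208 + 16·64 + 187·232 = 90
h_21 = 178·90 + 106·73 + 16·208 + 187·64 = 142
h_22 = 178·142 + 106·90 + 16·73 + 187·208 = 128
h_23 = 178·128 + 106·142 + 16·90 + 187·73 = 191
h_24 = 178·191 + 106·128 + 16·142 + 187·90 = 108
h_25 = 178·108 + 106·191 + 16·128 + 187·142 = 232
h_26 = 178·232 + 106·108 + 16·191 + 187·128 = 120
h_27 = 178·120 + 106·232 + 16·108 + 187·191 = 197
h_28 = 178·197 + 106·120 + 16·232 + 187·108 = 14
h_29 = 178·14 + 106·197 + 16·120 + 187·232 = 70
h_30 = 178·70 + 106·14 + 16·197 + 187·120 = 112
h_31 = 178·112 + 106·70 + 16·14 + 187·197 = 163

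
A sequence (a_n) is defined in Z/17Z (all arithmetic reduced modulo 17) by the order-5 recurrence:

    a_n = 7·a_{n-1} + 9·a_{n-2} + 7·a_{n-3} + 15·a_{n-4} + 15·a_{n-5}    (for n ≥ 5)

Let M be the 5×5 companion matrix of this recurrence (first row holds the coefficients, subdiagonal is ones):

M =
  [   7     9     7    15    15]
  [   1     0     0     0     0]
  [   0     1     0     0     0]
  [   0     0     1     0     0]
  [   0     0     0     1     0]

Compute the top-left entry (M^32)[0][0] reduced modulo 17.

0

(M^32)[0][0] is the top entry after applying M 32 times to the unit state (1, 0, 0, 0, 0). Equivalently it is h_{36} for the auxiliary sequence (h_n) obeying the same recurrence with h_4 = 1 and h_i = 0 for 0 ≤ i < 4:
h_5 = 7·1 + 9·0 + 7·0 + 15·0 + 15·0 = 7
h_6 = 7·7 + 9·1 + 7·0 + 15·0 + 15·0 = 7
h_7 = 7·7 + 9·7 + 7·1 + 15·0 + 15·0 = 0
h_8 = 7·0 + 9·7 + 7·7 + 15·1 + 15·0 = 8
h_9 = 7·8 + 9·0 + 7·7 + 15·7 + 15·1 = 4
h_10 = 7·4 + 9·8 + 7·0 + 15·7 + 15·7 = 4
h_11 = 7·4 + 9·4 + 7·8 + 15·0 + 15·7 = 4
h_12 = 7·4 + 9·4 + 7·4 + 15·8 + 15·0 = 8
h_13 = 7·8 + 9·4 + 7·4 + 15·4 + 15·8 = 11
h_14 = 7·11 + 9·8 + 7·4 + 15·4 + 15·4 = 8
h_15 = 7·8 + 9·11 + 7·8 + 15·4 + 15·4 = 8
h_16 = 7·8 + 9·8 + 7·11 + 15·8 + 15·4 = 11
h_17 = 7·11 + 9·8 + 7·8 + 15·11 + 15·8 = 14
h_18 = 7·14 + 9·11 + 7·8 + 15·8 + 15·11 = 11
h_19 = 7·11 + 9·14 + 7·11 + 15·8 + 15·8 = 10
h_20 = 7·10 + 9·11 + 7·14 + 15·11 + 15·8 = 8
h_21 = 7·8 + 9·10 + 7·11 + 15·14 + 15·11 = 3
h_22 = 7·3 + 9·8 + 7·10 + 15·11 + 15·14 = 11
h_23 = 7·11 + 9·3 + 7·8 + 15·10 + 15·11 = 16
h_24 = 7·16 + 9·11 + 7·3 + 15·8 + 15·10 = 9
h_25 = 7·9 + 9·16 + 7·11 + 15·3 + 15·8 = 7
h_26 = 7·7 + 9·9 + 7·16 + 15·11 + 15·3 = 10
h_27 = 7·10 + 9·7 + 7·9 + 15·16 + 15·11 = 6
h_28 = 7·6 + 9·10 + 7·7 + 15·9 + 15·16 = 12
h_29 = 7·12 + 9·6 + 7·10 + 15·7 + 15·9 = 6
h_30 = 7·6 + 9·12 + 7·6 + 15·10 + 15·7 = 5
h_31 = 7·5 + 9·6 + 7·12 + 15·6 + 15·10 = 5
h_32 = 7·5 + 9·5 + 7·6 + 15·12 + 15·6 = 1
h_33 = 7·1 + 9·5 + 7·5 + 15·6 + 15·12 = 0
h_34 = 7·0 + 9·1 + 7·5 + 15·5 + 15·6 = 5
h_35 = 7·5 + 9·0 + 7·1 + 15·5 + 15·5 = 5
h_36 = 7·5 + 9·5 + 7·0 + 15·1 + 15·5 = 0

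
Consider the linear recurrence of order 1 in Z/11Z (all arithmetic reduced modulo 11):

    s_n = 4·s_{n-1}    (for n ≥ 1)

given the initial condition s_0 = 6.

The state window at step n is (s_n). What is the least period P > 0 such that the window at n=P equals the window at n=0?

5

n=0: window = (6)
n=1: window = (2)
n=2: window = (8)
n=3: window = (10)
n=4: window = (7)
n=5: window = (6)
window at n=5 equals window at n=0 → period = 5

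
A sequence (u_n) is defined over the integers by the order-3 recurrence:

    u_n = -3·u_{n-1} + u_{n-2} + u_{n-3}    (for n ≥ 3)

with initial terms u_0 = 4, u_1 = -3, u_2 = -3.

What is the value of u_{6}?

-371

u_3 = -3·-3 + 1·-3 + 1·4 = 10
u_4 = -3·10 + 1·-3 + 1·-3 = -36
u_5 = -3·-36 + 1·10 + 1·-3 = 115
u_6 = -3·115 + 1·-36 + 1·10 = -371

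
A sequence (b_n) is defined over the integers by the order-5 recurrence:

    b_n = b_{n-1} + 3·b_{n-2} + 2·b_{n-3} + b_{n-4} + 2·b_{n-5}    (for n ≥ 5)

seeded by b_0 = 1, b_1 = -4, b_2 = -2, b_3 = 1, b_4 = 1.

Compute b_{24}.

-132866519

b_5 = 1·1 + 3·1 + 2·-2 + 1·-4 + 2·1 = -2
b_6 = 1·-2 + 3·1 + 2·1 + 1·-2 + 2·-4 = -7
b_7 = 1·-7 + 3·-2 + 2·1 + 1·1 + 2·-2 = -14
b_8 = 1·-14 + 3·-7 + 2·-2 + 1·1 + 2·1 = -36
b_9 = 1·-36 + 3·-14 + 2·-7 + 1·-2 + 2·1 = -92
b_10 = 1·-92 + 3·-36 + 2·-14 + 1·-7 + 2·-2 = -239
b_11 = 1·-239 + 3·-92 + 2·-36 + 1·-14 + 2·-7 = -615
b_12 = 1·-615 + 3·-239 + 2·-92 + 1·-36 + 2·-14 = -1580
b_13 = 1·-1580 + 3·-615 + 2·-239 + 1·-92 + 2·-36 = -4067
b_14 = 1·-4067 + 3·-1580 + 2·-615 + 1·-239 + 2·-92 = -10460
b_15 = 1·-10460 + 3·-4067 + 2·-1580 + 1·-615 + 2·-239 = -26914
b_16 = 1·-26914 + 3·-10460 + 2·-4067 + 1·-1580 + 2·-615 = -69238
b_17 = 1·-69238 + 3·-26914 + 2·-10460 + 1·-4067 + 2·-1580 = -178127
b_18 = 1·-178127 + 3·-69238 + 2·-26914 + 1·-10460 + 2·-4067 = -458263
b_19 = 1·-458263 + 3·-178127 + 2·-69238 + 1·-26914 + 2·-10460 = -1178954
b_20 = 1·-1178954 + 3·-458263 + 2·-178127 + 1·-69238 + 2·-26914 = -3033063
b_21 = 1·-3033063 + 3·-1178954 + 2·-458263 + 1·-178127 + 2·-69238 = -7803054
b_22 = 1·-7803054 + 3·-3033063 + 2·-1178954 + 1·-458263 + 2·-178127 = -20074668
b_23 = 1·-20074668 + 3·-7803054 + 2·-3033063 + 1·-1178954 + 2·-458263 = -51645436
b_24 = 1·-51645436 + 3·-20074668 + 2·-7803054 + 1·-3033063 + 2·-1178954 = -132866519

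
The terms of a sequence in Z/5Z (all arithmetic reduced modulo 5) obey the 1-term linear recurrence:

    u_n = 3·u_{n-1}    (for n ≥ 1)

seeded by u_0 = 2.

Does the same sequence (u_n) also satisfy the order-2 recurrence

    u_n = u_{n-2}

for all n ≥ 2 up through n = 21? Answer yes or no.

Terms u_0..u_21: 2, 1, 3, 4, 2, 1, 3, 4, 2, 1, 3, 4, 2, 1, 3, 4, 2, 1, 3, 4, 2, 1
n=2: candidate gives 2, actual u_2 = 3 ✗

no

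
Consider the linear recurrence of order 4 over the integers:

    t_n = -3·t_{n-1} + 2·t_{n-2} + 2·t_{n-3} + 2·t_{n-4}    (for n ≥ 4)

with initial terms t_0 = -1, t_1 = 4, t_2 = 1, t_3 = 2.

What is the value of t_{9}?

738

t_4 = -3·2 + 2·1 + 2·4 + 2·-1 = 2
t_5 = -3·2 + 2·2 + 2·1 + 2·4 = 8
t_6 = -3·8 + 2·2 + 2·2 + 2·1 = -14
t_7 = -3·-14 + 2·8 + 2·2 + 2·2 = 66
t_8 = -3·66 + 2·-14 + 2·8 + 2·2 = -206
t_9 = -3·-206 + 2·66 + 2·-14 + 2·8 = 738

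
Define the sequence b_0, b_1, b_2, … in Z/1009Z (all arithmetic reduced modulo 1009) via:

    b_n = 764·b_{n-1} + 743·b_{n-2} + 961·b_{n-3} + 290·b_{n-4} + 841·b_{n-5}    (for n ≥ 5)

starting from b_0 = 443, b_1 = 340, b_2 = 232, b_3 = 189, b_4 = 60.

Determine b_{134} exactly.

564

b_5 = 764·60 + 743·189 + 961·232 + 290·340 + 841·443 = 534
b_6 = 764·534 + 743·60 + 961·189 + 290·232 + 841·340 = 603
b_7 = 764·603 + 743·534 + 961·60 + 290·189 + 841·232 = 650
b_8 = 764·650 + 743·603 + 961·534 + 290·60 + 841·189 = 581
b_9 = 764·581 + 743·650 + 961·603 + 290·534 + 841·60 = 373
b_10 = 764·373 + 743·581 + 961·650 + 290·603 + 841·534 = 746
Continuing the recurrence:
  b_11 = 309;  b_12 = 324;  b_13 = 854;  b_14 = 834;  b_15 = 547;  b_16 = 365
  b_17 = 1007;  b_18 = 757;  b_19 = 712;  b_20 = 479;  b_21 = 635;  b_22 = 574
  b_23 = 31;  b_24 = 65;  b_25 = 496;  b_26 = 202;  b_27 = 442;  b_28 = 351
  b_29 = 377;  b_30 = 375;  b_31 = 265;  b_32 = 149;  b_33 = 33;  b_34 = 110
  b_35 = 231;  b_36 = 43;  b_37 = 105;  b_38 = 303;  b_39 = 785;  b_40 = 417
  b_41 = 407;  b_42 = 506;  b_43 = 173;  b_44 = 387;  b_45 = 906;  b_46 = 425
  b_47 = 20;  b_48 = 430;  b_49 = 60;  b_50 = 424;  b_51 = 765;  b_52 = 880
  b_53 = 128;  b_54 = 412;  b_55 = 633;  b_56 = 146;  b_57 = 344;  b_58 = 980
  b_59 = 749;  b_60 = 988;  b_61 = 588;  b_62 = 523;  b_63 = 96;  b_64 = 96
  b_65 = 1006;  b_66 = 270;  b_67 = 177;  b_68 = 598;  b_69 = 448;  b_70 = 253
  b_71 = 940;  b_72 = 148;  b_73 = 415;  b_74 = 626;  b_75 = 601;  b_76 = 324
  b_77 = 749;  b_78 = 957;  b_79 = 264;  b_80 = 29;  b_81 = 162;  b_82 = 812
  b_83 = 285;  b_84 = 408;  b_85 = 910;  b_86 = 330;  b_87 = 277;  b_88 = 267
  b_89 = 59;  b_90 = 442;  b_91 = 89;  b_92 = 684;  b_93 = 935;  b_94 = 632
  b_95 = 501;  b_96 = 30;  b_97 = 421;  b_98 = 1008;  b_99 = 599;  b_100 = 1004
  b_101 = 358;  b_102 = 515;  b_103 = 138;  b_104 = 526;  b_105 = 127;  b_106 = 343
  b_107 = 127;  b_108 = 907;  b_109 = 899;  b_110 = 1004;  b_111 = 461;  b_112 = 153
  b_113 = 931;  b_114 = 557;  b_115 = 370;  b_116 = 248;  b_117 = 857;  b_118 = 3
  b_119 = 148;  b_120 = 178;  b_121 = 646;  b_122 = 349;  b_123 = 529;  b_124 = 334
  b_125 = 878;  b_126 = 342;  b_127 = 541;  b_128 = 631;  b_129 = 635;  b_130 = 842
  b_131 = 682;  b_132 = 503
b_133 = 764·503 + 743·682 + 961·842 + 290·635 + 841·631 = 464
b_134 = 764·464 + 743·503 + 961·682 + 290·842 + 841·635 = 564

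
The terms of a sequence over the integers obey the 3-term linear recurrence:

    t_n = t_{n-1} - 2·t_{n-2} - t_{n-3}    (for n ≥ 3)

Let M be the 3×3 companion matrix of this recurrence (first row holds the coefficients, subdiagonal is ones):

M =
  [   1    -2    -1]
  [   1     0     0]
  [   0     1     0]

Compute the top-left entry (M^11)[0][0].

(M^11)[0][0] is the top entry after applying M 11 times to the unit state (1, 0, 0). Equivalently it is h_{13} for the auxiliary sequence (h_n) obeying the same recurrence with h_2 = 1 and h_i = 0 for 0 ≤ i < 2:
h_3 = 1·1 + -2·0 + -1·0 = 1
h_4 = 1·1 + -2·1 + -1·0 = -1
h_5 = 1·-1 + -2·1 + -1·1 = -4
h_6 = 1·-4 + -2·-1 + -1·1 = -3
h_7 = 1·-3 + -2·-4 + -1·-1 = 6
h_8 = 1·6 + -2·-3 + -1·-4 = 16
h_9 = 1·16 + -2·6 + -1·-3 = 7
h_10 = 1·7 + -2·16 + -1·6 = -31
h_11 = 1·-31 + -2·7 + -1·16 = -61
h_12 = 1·-61 + -2·-31 + -1·7 = -6
h_13 = 1·-6 + -2·-61 + -1·-31 = 147

147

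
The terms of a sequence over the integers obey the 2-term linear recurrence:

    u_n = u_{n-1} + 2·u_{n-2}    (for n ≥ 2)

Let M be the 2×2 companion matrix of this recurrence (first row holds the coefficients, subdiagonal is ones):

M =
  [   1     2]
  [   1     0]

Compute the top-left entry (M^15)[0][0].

21845

(M^15)[0][0] is the top entry after applying M 15 times to the unit state (1, 0). Equivalently it is h_{16} for the auxiliary sequence (h_n) obeying the same recurrence with h_1 = 1 and h_i = 0 for 0 ≤ i < 1:
h_2 = 1·1 + 2·0 = 1
h_3 = 1·1 + 2·1 = 3
h_4 = 1·3 + 2·1 = 5
h_5 = 1·5 + 2·3 = 11
h_6 = 1·11 + 2·5 = 21
h_7 = 1·21 + 2·11 = 43
h_8 = 1·43 + 2·21 = 85
h_9 = 1·85 + 2·43 = 171
h_10 = 1·171 + 2·85 = 341
h_11 = 1·341 + 2·171 = 683
h_12 = 1·683 + 2·341 = 1365
h_13 = 1·1365 + 2·683 = 2731
h_14 = 1·2731 + 2·1365 = 5461
h_15 = 1·5461 + 2·2731 = 10923
h_16 = 1·10923 + 2·5461 = 21845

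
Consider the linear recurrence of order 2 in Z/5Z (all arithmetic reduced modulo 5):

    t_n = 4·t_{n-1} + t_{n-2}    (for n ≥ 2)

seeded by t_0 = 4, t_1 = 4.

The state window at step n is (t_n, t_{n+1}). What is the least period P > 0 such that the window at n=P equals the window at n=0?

20

n=0: window = (4, 4)
n=1: window = (4, 0)
n=2: window = (0, 4)
n=3: window = (4, 1)
n=4: window = (1, 3)
n=5: window = (3, 3)
n=6: window = (3, 0)
n=7: window = (0, 3)
n=8: window = (3, 2)
n=9: window = (2, 1)
n=10: window = (1, 1)
n=11: window = (1, 0)
n=12: window = (0, 1)
n=13: window = (1, 4)
n=14: window = (4, 2)
n=15: window = (2, 2)
n=16: window = (2, 0)
n=17: window = (0, 2)
n=18: window = (2, 3)
n=19: window = (3, 4)
n=20: window = (4, 4)
window at n=20 equals window at n=0 → period = 20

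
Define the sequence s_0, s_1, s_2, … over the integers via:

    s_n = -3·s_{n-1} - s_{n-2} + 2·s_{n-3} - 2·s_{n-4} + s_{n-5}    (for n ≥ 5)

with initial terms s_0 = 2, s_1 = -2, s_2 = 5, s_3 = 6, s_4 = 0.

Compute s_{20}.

s_5 = -3·0 + -1·6 + 2·5 + -2·-2 + 1·2 = 10
s_6 = -3·10 + -1·0 + 2·6 + -2·5 + 1·-2 = -30
s_7 = -3·-30 + -1·10 + 2·0 + -2·6 + 1·5 = 73
s_8 = -3·73 + -1·-30 + 2·10 + -2·0 + 1·6 = -163
s_9 = -3·-163 + -1·73 + 2·-30 + -2·10 + 1·0 = 336
s_10 = -3·336 + -1·-163 + 2·73 + -2·-30 + 1·10 = -629
s_11 = -3·-629 + -1·336 + 2·-163 + -2·73 + 1·-30 = 1049
s_12 = -3·1049 + -1·-629 + 2·336 + -2·-163 + 1·73 = -1447
s_13 = -3·-1447 + -1·1049 + 2·-629 + -2·336 + 1·-163 = 1199
s_14 = -3·1199 + -1·-1447 + 2·1049 + -2·-629 + 1·336 = 1542
s_15 = -3·1542 + -1·1199 + 2·-1447 + -2·1049 + 1·-629 = -11446
s_16 = -3·-11446 + -1·1542 + 2·1199 + -2·-1447 + 1·1049 = 39137
s_17 = -3·39137 + -1·-11446 + 2·1542 + -2·1199 + 1·-1447 = -106726
s_18 = -3·-106726 + -1·39137 + 2·-11446 + -2·1542 + 1·1199 = 256264
s_19 = -3·256264 + -1·-106726 + 2·39137 + -2·-11446 + 1·1542 = -559358
s_20 = -3·-559358 + -1·256264 + 2·-106726 + -2·39137 + 1·-11446 = 1118638

1118638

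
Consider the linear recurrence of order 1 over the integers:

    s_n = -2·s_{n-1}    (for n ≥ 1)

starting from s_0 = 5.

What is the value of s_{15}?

-163840

s_1 = -2·5 = -10
s_2 = -2·-10 = 20
s_3 = -2·20 = -40
s_4 = -2·-40 = 80
s_5 = -2·80 = -160
s_6 = -2·-160 = 320
s_7 = -2·320 = -640
s_8 = -2·-640 = 1280
s_9 = -2·1280 = -2560
s_10 = -2·-2560 = 5120
s_11 = -2·5120 = -10240
s_12 = -2·-10240 = 20480
s_13 = -2·20480 = -40960
s_14 = -2·-40960 = 81920
s_15 = -2·81920 = -163840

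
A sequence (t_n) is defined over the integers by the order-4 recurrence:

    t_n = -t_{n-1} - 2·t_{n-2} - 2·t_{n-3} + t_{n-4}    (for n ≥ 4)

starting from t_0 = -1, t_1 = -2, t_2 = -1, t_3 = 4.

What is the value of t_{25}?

-35292

t_4 = -1·4 + -2·-1 + -2·-2 + 1·-1 = 1
t_5 = -1·1 + -2·4 + -2·-1 + 1·-2 = -9
t_6 = -1·-9 + -2·1 + -2·4 + 1·-1 = -2
t_7 = -1·-2 + -2·-9 + -2·1 + 1·4 = 22
t_8 = -1·22 + -2·-2 + -2·-9 + 1·1 = 1
t_9 = -1·1 + -2·22 + -2·-2 + 1·-9 = -50
t_10 = -1·-50 + -2·1 + -2·22 + 1·-2 = 2
t_11 = -1·2 + -2·-50 + -2·1 + 1·22 = 118
t_12 = -1·118 + -2·2 + -2·-50 + 1·1 = -21
t_13 = -1·-21 + -2·118 + -2·2 + 1·-50 = -269
t_14 = -1·-269 + -2·-21 + -2·118 + 1·2 = 77
t_15 = -1·77 + -2·-269 + -2·-21 + 1·118 = 621
t_16 = -1·621 + -2·77 + -2·-269 + 1·-21 = -258
t_17 = -1·-258 + -2·621 + -2·77 + 1·-269 = -1407
t_18 = -1·-1407 + -2·-258 + -2·621 + 1·77 = 758
t_19 = -1·758 + -2·-1407 + -2·-258 + 1·621 = 3193
t_20 = -1·3193 + -2·758 + -2·-1407 + 1·-258 = -2153
t_21 = -1·-2153 + -2·3193 + -2·758 + 1·-1407 = -7156
t_22 = -1·-7156 + -2·-2153 + -2·3193 + 1·758 = 5834
t_23 = -1·5834 + -2·-7156 + -2·-2153 + 1·3193 = 15977
t_24 = -1·15977 + -2·5834 + -2·-7156 + 1·-2153 = -15486
t_25 = -1·-15486 + -2·15977 + -2·5834 + 1·-7156 = -35292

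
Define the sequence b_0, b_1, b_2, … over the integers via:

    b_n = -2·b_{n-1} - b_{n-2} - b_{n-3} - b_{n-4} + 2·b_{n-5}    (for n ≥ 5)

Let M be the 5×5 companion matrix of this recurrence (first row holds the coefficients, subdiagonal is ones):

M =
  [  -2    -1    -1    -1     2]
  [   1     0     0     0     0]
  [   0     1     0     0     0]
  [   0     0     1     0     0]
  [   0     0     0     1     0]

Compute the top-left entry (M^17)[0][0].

355

(M^17)[0][0] is the top entry after applying M 17 times to the unit state (1, 0, 0, 0, 0). Equivalently it is h_{21} for the auxiliary sequence (h_n) obeying the same recurrence with h_4 = 1 and h_i = 0 for 0 ≤ i < 4:
h_5 = -2·1 + -1·0 + -1·0 + -1·0 + 2·0 = -2
h_6 = -2·-2 + -1·1 + -1·0 + -1·0 + 2·0 = 3
h_7 = -2·3 + -1·-2 + -1·1 + -1·0 + 2·0 = -5
h_8 = -2·-5 + -1·3 + -1·-2 + -1·1 + 2·0 = 8
h_9 = -2·8 + -1·-5 + -1·3 + -1·-2 + 2·1 = -10
h_10 = -2·-10 + -1·8 + -1·-5 + -1·3 + 2·-2 = 10
h_11 = -2·10 + -1·-10 + -1·8 + -1·-5 + 2·3 = -7
h_12 = -2·-7 + -1·10 + -1·-10 + -1·8 + 2·-5 = -4
h_13 = -2·-4 + -1·-7 + -1·10 + -1·-10 + 2·8 = 31
h_14 = -2·31 + -1·-4 + -1·-7 + -1·10 + 2·-10 = -81
h_15 = -2·-81 + -1·31 + -1·-4 + -1·-7 + 2·10 = 162
h_16 = -2·162 + -1·-81 + -1·31 + -1·-4 + 2·-7 = -284
h_17 = -2·-284 + -1·162 + -1·-81 + -1·31 + 2·-4 = 448
h_18 = -2·448 + -1·-284 + -1·162 + -1·-81 + 2·31 = -631
h_19 = -2·-631 + -1·448 + -1·-284 + -1·162 + 2·-81 = 774
h_20 = -2·774 + -1·-631 + -1·448 + -1·-284 + 2·162 = -757
h_21 = -2·-757 + -1·774 + -1·-631 + -1·448 + 2·-284 = 355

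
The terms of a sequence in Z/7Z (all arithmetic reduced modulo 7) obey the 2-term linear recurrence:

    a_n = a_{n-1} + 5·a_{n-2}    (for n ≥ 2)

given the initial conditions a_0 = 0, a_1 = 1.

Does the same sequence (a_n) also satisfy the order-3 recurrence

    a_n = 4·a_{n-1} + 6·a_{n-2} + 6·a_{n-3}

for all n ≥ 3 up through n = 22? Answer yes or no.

Terms a_0..a_22: 0, 1, 1, 6, 4, 6, 5, 0, 4, 4, 3, 2, 3, 6, 0, 2, 2, 5, 1, 5, 3, 0, 1
n=3: candidate gives 3, actual a_3 = 6 ✗

no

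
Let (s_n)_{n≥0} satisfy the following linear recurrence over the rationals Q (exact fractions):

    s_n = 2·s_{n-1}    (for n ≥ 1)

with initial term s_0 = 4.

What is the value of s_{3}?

32

s_1 = 2·4 = 8
s_2 = 2·8 = 16
s_3 = 2·16 = 32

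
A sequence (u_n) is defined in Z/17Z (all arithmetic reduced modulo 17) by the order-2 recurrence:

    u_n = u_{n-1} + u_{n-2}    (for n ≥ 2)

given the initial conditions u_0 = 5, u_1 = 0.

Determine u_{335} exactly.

3

u_2 = 1·0 + 1·5 = 5
u_3 = 1·5 + 1·0 = 5
u_4 = 1·5 + 1·5 = 10
u_5 = 1·10 + 1·5 = 15
u_6 = 1·15 + 1·10 = 8
u_7 = 1·8 + 1·15 = 6
u_8 = 1·6 + 1·8 = 14
u_9 = 1·14 + 1·6 = 3
u_10 = 1·3 + 1·14 = 0
u_11 = 1·0 + 1·3 = 3
u_12 = 1·3 + 1·0 = 3
u_13 = 1·3 + 1·3 = 6
u_14 = 1·6 + 1·3 = 9
u_15 = 1·9 + 1·6 = 15
u_16 = 1·15 + 1·9 = 7
u_17 = 1·7 + 1·15 = 5
u_18 = 1·5 + 1·7 = 12
u_19 = 1·12 + 1·5 = 0
u_20 = 1·0 + 1·12 = 12
u_21 = 1·12 + 1·0 = 12
u_22 = 1·12 + 1·12 = 7
u_23 = 1·7 + 1·12 = 2
u_24 = 1·2 + 1·7 = 9
u_25 = 1·9 + 1·2 = 11
u_26 = 1·11 + 1·9 = 3
u_27 = 1·3 + 1·11 = 14
u_28 = 1·14 + 1·3 = 0
u_29 = 1·0 + 1·14 = 14
u_30 = 1·14 + 1·0 = 14
u_31 = 1·14 + 1·14 = 11
u_32 = 1·11 + 1·14 = 8
u_33 = 1·8 + 1·11 = 2
u_34 = 1·2 + 1·8 = 10
u_35 = 1·10 + 1·2 = 12
u_36 = 1·12 + 1·10 = 5
u_37 = 1·5 + 1·12 = 0
(u_36, u_37) = (5, 0) = (u_0, u_1), so the sequence has period 36.
335 ≡ 11 (mod 36), hence u_335 = u_11 = 3.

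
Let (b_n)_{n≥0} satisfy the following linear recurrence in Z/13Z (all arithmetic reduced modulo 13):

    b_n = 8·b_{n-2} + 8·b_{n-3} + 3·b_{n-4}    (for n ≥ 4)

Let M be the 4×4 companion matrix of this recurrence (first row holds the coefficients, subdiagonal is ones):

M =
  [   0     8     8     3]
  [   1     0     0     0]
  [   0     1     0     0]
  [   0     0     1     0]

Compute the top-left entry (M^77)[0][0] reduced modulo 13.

(M^77)[0][0] is the top entry after applying M 77 times to the unit state (1, 0, 0, 0). Equivalently it is h_{80} for the auxiliary sequence (h_n) obeying the same recurrence with h_3 = 1 and h_i = 0 for 0 ≤ i < 3:
h_4 = 0·1 + 8·0 + 8·0 + 3·0 = 0
h_5 = 0·0 + 8·1 + 8·0 + 3·0 = 8
h_6 = 0·8 + 8·0 + 8·1 + 3·0 = 8
h_7 = 0·8 + 8·8 + 8·0 + 3·1 = 2
h_8 = 0·2 + 8·8 + 8·8 + 3·0 = 11
h_9 = 0·11 + 8·2 + 8·8 + 3·8 = 0
h_10 = 0·0 + 8·11 + 8·2 + 3·8 = 11
h_11 = 0·11 + 8·0 + 8·11 + 3·2 = 3
h_12 = 0·3 + 8·11 + 8·0 + 3·11 = 4
h_13 = 0·4 + 8·3 + 8·11 + 3·0 = 8
h_14 = 0·8 + 8·4 + 8·3 + 3·11 = 11
h_15 = 0·11 + 8·8 + 8·4 + 3·3 = 1
h_16 = 0·1 + 8·11 + 8·8 + 3·4 = 8
h_17 = 0·8 + 8·1 + 8·11 + 3·8 = 3
h_18 = 0·3 + 8·8 + 8·1 + 3·11 = 1
h_19 = 0·1 + 8·3 + 8·8 + 3·1 = 0
h_20 = 0·0 + 8·1 + 8·3 + 3·8 = 4
h_21 = 0·4 + 8·0 + 8·1 + 3·3 = 4
h_22 = 0·4 + 8·4 + 8·0 + 3·1 = 9
h_23 = 0·9 + 8·4 + 8·4 + 3·0 = 12
h_24 = 0·12 + 8·9 + 8·4 + 3·4 = 12
h_25 = 0·12 + 8·12 + 8·9 + 3·4 = 11
h_26 = 0·11 + 8·12 + 8·12 + 3·9 = 11
h_27 = 0·11 + 8·11 + 8·12 + 3·12 = 12
h_28 = 0·12 + 8·11 + 8·11 + 3·12 = 4
h_29 = 0·4 + 8·12 + 8·11 + 3·11 = 9
h_30 = 0·9 + 8·4 + 8·12 + 3·11 = 5
h_31 = 0·5 + 8·9 + 8·4 + 3·12 = 10
h_32 = 0·10 + 8·5 + 8·9 + 3·4 = 7
h_33 = 0·7 + 8·10 + 8·5 + 3·9 = 4
h_34 = 0·4 + 8·7 + 8·10 + 3·5 = 8
h_35 = 0·8 + 8·4 + 8·7 + 3·10 = 1
h_36 = 0·1 + 8·8 + 8·4 + 3·7 = 0
h_37 = 0·0 + 8·1 + 8·8 + 3·4 = 6
h_38 = 0·6 + 8·0 + 8·1 + 3·8 = 6
h_39 = 0·6 + 8·6 + 8·0 + 3·1 = 12
h_40 = 0·12 + 8·6 + 8·6 + 3·0 = 5
h_41 = 0·5 + 8·12 + 8·6 + 3·6 = 6
h_42 = 0·6 + 8·5 + 8·12 + 3·6 = 11
h_43 = 0·11 + 8·6 + 8·5 + 3·12 = 7
h_44 = 0·7 + 8·11 + 8·6 + 3·5 = 8
h_45 = 0·8 + 8·7 + 8·11 + 3·6 = 6
h_46 = 0·6 + 8·8 + 8·7 + 3·11 = 10
h_47 = 0·10 + 8·6 + 8·8 + 3·7 = 3
h_48 = 0·3 + 8·10 + 8·6 + 3·8 = 9
h_49 = 0·9 + 8·3 + 8·10 + 3·6 = 5
h_50 = 0·5 + 8·9 + 8·3 + 3·10 = 9
h_51 = 0·9 + 8·5 + 8·9 + 3·3 = 4
h_52 = 0·4 + 8·9 + 8·5 + 3·9 = 9
h_53 = 0·9 + 8·4 + 8·9 + 3·5 = 2
h_54 = 0·2 + 8·9 + 8·4 + 3·9 = 1
h_55 = 0·1 + 8·2 + 8·9 + 3·4 = 9
h_56 = 0·9 + 8·1 + 8·2 + 3·9 = 12
h_57 = 0·12 + 8·9 + 8·1 + 3·2 = 8
h_58 = 0·8 + 8·12 + 8·9 + 3·1 = 2
h_59 = 0·2 + 8·8 + 8·12 + 3·9 = 5
h_60 = 0·5 + 8·2 + 8·8 + 3·12 = 12
h_61 = 0·12 + 8·5 + 8·2 + 3·8 = 2
h_62 = 0·2 + 8·12 + 8·5 + 3·2 = 12
h_63 = 0·12 + 8·2 + 8·12 + 3·5 = 10
h_64 = 0·10 + 8·12 + 8·2 + 3·12 = 5
h_65 = 0·5 + 8·10 + 8·12 + 3·2 = 0
h_66 = 0·0 + 8·5 + 8·10 + 3·12 = 0
h_67 = 0·0 + 8·0 + 8·5 + 3·10 = 5
h_68 = 0·5 + 8·0 + 8·0 + 3·5 = 2
h_69 = 0·2 + 8·5 + 8·0 + 3·0 = 1
h_70 = 0·1 + 8·2 + 8·5 + 3·0 = 4
h_71 = 0·4 + 8·1 + 8·2 + 3·5 = 0
h_72 = 0·0 + 8·4 + 8·1 + 3·2 = 7
h_73 = 0·7 + 8·0 + 8·4 + 3·1 = 9
h_74 = 0·9 + 8·7 + 8·0 + 3·4 = 3
h_75 = 0·3 + 8·9 + 8·7 + 3·0 = 11
h_76 = 0·11 + 8·3 + 8·9 + 3·7 = 0
h_77 = 0·0 + 8·11 + 8·3 + 3·9 = 9
h_78 = 0·9 + 8·0 + 8·11 + 3·3 = 6
h_79 = 0·6 + 8·9 + 8·0 + 3·11 = 1
h_80 = 0·1 + 8·6 + 8·9 + 3·0 = 3

3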